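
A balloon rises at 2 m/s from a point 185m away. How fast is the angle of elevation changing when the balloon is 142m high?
0.006803 rad/s

tan(θ) = y/185
sec²(θ) · dθ/dt = (1/185) · dy/dt
dθ/dt = cos²(θ)/185 · 2 = 185/(185² + 142²) · 2
dθ/dt = 0.006803 rad/s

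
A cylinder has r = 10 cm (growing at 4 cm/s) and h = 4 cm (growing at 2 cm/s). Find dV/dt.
520π cm³/s

V = πr²h
dV/dt = 2πrh·dr/dt + πr²·dh/dt
= 2π(10)(4)(4) + π(10)²(2)
= 520π cm³/s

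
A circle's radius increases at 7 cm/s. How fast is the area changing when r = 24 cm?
336π cm²/s

A = πr²
dA/dt = 2πr · dr/dt = 2π(24)(7) = 336π cm²/s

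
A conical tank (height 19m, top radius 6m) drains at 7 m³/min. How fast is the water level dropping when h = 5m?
2527/(900π) ≈ 0.8937 m/min

r/h = 6/19, so r = (6/19)h
V = (1/3)πr²h = (1/3)π((6/19)h)²h = (12/361)πh³
dV/dh = (36/361)πh²
dh/dt = (dV/dt)/(dV/dh) = -7/((36/361)π·5²) = -2527/(900π) m/min
The level is dropping at 2527/(900π) ≈ 0.8937 m/min.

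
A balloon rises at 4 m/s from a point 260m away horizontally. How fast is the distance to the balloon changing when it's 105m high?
84√3145/3145 ≈ 1.498 m/s

z² = 260² + y²
z = √(260² + 105²) = 5√3145
dz/dt = y/z · dy/dt = 105/(5√3145) · 4 = 84√3145/3145 ≈ 1.498 m/s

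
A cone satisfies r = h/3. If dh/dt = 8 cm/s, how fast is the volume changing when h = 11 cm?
968π/9 cm³/s

V = (1/3)π(h/3)²h = πh³/27
dV/dt = πh²/9 · 8
At h = 11: dV/dt = 968π/9 cm³/s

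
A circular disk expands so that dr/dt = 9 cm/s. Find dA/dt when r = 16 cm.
288π cm²/s

A = πr²
dA/dt = 2πr · dr/dt = 2π(16)(9) = 288π cm²/s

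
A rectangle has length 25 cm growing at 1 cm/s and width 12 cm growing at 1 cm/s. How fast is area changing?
37 cm²/s

A = lw
dA/dt = w·dl/dt + l·dw/dt = 12·1 + 25·1 = 37 cm²/s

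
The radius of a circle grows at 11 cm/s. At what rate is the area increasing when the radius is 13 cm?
286π cm²/s

A = πr²
dA/dt = 2πr · dr/dt = 2π(13)(11) = 286π cm²/s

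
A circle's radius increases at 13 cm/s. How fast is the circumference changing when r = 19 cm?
26π cm/s

C = 2πr
dC/dt = 2π · dr/dt = 2π · 13 = 26π cm/s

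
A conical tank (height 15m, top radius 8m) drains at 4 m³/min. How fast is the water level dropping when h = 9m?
25/(144π) ≈ 0.05526 m/min

r/h = 8/15, so r = (8/15)h
V = (1/3)πr²h = (1/3)π((8/15)h)²h = (64/675)πh³
dV/dh = (64/225)πh²
dh/dt = (dV/dt)/(dV/dh) = -4/((64/225)π·9²) = -25/(144π) m/min
The level is dropping at 25/(144π) ≈ 0.05526 m/min.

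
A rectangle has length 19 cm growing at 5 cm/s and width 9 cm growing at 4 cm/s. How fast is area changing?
121 cm²/s

A = lw
dA/dt = w·dl/dt + l·dw/dt = 9·5 + 19·4 = 121 cm²/s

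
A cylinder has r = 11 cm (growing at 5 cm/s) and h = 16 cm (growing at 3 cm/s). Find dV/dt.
2123π cm³/s

V = πr²h
dV/dt = 2πrh·dr/dt + πr²·dh/dt
= 2π(11)(16)(5) + π(11)²(3)
= 2123π cm³/s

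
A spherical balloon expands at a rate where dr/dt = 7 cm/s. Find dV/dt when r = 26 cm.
18928π cm³/s

V = (4/3)πr³
dV/dt = dV/dr · dr/dt = 4πr² · 7
At r = 26: dV/dt = 18928π cm³/s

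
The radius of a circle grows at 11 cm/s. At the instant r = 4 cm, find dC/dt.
22π cm/s

C = 2πr
dC/dt = 2π · dr/dt = 2π · 11 = 22π cm/s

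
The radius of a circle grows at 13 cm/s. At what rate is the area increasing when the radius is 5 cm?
130π cm²/s

A = πr²
dA/dt = 2πr · dr/dt = 2π(5)(13) = 130π cm²/s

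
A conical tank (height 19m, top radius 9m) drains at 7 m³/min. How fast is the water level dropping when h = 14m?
361/(2268π) ≈ 0.05067 m/min

r/h = 9/19, so r = (9/19)h
V = (1/3)πr²h = (1/3)π((9/19)h)²h = (27/361)πh³
dV/dh = (81/361)πh²
dh/dt = (dV/dt)/(dV/dh) = -7/((81/361)π·14²) = -361/(2268π) m/min
The level is dropping at 361/(2268π) ≈ 0.05067 m/min.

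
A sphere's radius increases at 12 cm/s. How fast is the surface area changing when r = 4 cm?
384π cm²/s

S = 4πr²
dS/dt = dS/dr · dr/dt = 8πr · 12
At r = 4: dS/dt = 384π cm²/s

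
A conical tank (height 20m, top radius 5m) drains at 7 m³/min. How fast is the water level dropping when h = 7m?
16/(7π) ≈ 0.7276 m/min

r/h = 5/20, so r = (1/4)h
V = (1/3)πr²h = (1/3)π((1/4)h)²h = (1/48)πh³
dV/dh = (1/16)πh²
dh/dt = (dV/dt)/(dV/dh) = -7/((1/16)π·7²) = -16/(7π) m/min
The level is dropping at 16/(7π) ≈ 0.7276 m/min.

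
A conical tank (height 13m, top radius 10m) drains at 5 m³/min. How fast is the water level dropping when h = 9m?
169/(1620π) ≈ 0.03321 m/min

r/h = 10/13, so r = (10/13)h
V = (1/3)πr²h = (1/3)π((10/13)h)²h = (100/507)πh³
dV/dh = (100/169)πh²
dh/dt = (dV/dt)/(dV/dh) = -5/((100/169)π·9²) = -169/(1620π) m/min
The level is dropping at 169/(1620π) ≈ 0.03321 m/min.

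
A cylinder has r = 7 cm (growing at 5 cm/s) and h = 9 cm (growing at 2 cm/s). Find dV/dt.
728π cm³/s

V = πr²h
dV/dt = 2πrh·dr/dt + πr²·dh/dt
= 2π(7)(9)(5) + π(7)²(2)
= 728π cm³/s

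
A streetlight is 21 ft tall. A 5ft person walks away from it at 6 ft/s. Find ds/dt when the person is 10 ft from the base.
15/8 ft/s

By similar triangles: 21/(x+s) = 5/s
Solving: s = 5x/16
ds/dt = 5/16 · dx/dt = 5/16 · 6 = 15/8 ft/s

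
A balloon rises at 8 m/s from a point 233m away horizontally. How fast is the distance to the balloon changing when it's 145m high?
580√75314/37657 ≈ 4.227 m/s

z² = 233² + y²
z = √(233² + 145²) = √75314
dz/dt = y/z · dy/dt = 145/√75314 · 8 = 580√75314/37657 ≈ 4.227 m/s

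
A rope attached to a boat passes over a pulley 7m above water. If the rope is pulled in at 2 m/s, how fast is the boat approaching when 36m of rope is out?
72√1247/1247 ≈ 2.039 m/s

rope² = x² + 7²
x = √(36² - 7²) = √1247
dx/dt = (rope/x) · d(rope)/dt = (36/√1247) · (-2) = -72√1247/1247 m/s
The boat approaches at 72√1247/1247 ≈ 2.039 m/s.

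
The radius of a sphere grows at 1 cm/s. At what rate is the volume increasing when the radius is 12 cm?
576π cm³/s

V = (4/3)πr³
dV/dt = dV/dr · dr/dt = 4πr² · 1
At r = 12: dV/dt = 576π cm³/s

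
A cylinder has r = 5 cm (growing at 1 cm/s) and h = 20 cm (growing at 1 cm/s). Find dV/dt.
225π cm³/s

V = πr²h
dV/dt = 2πrh·dr/dt + πr²·dh/dt
= 2π(5)(20)(1) + π(5)²(1)
= 225π cm³/s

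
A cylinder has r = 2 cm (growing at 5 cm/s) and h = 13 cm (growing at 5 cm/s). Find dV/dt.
280π cm³/s

V = πr²h
dV/dt = 2πrh·dr/dt + πr²·dh/dt
= 2π(2)(13)(5) + π(2)²(5)
= 280π cm³/s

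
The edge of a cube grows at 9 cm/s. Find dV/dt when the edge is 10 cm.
2700 cm³/s

V = s³
dV/dt = 3s² · ds/dt = 3·10²·9 = 2700 cm³/s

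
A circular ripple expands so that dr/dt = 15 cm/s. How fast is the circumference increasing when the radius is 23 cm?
30π cm/s

C = 2πr
dC/dt = 2π · dr/dt = 2π · 15 = 30π cm/s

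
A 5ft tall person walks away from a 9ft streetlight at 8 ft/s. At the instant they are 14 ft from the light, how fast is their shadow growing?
10 ft/s

By similar triangles: 9/(x+s) = 5/s
Solving: s = 5x/4
ds/dt = 5/4 · dx/dt = 5/4 · 8 = 10 ft/s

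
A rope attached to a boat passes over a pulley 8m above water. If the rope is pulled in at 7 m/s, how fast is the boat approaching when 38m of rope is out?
133√345/345 ≈ 7.16 m/s

rope² = x² + 8²
x = √(38² - 8²) = 2√345
dx/dt = (rope/x) · d(rope)/dt = (38/(2√345)) · (-7) = -133√345/345 m/s
The boat approaches at 133√345/345 ≈ 7.16 m/s.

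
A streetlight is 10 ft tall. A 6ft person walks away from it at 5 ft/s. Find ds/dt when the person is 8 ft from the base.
15/2 ft/s

By similar triangles: 10/(x+s) = 6/s
Solving: s = 6x/4
ds/dt = 6/4 · dx/dt = 3/2 · 5 = 15/2 ft/s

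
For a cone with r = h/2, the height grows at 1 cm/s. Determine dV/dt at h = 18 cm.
81π cm³/s

V = (1/3)π(h/2)²h = πh³/12
dV/dt = πh²/4 · 1
At h = 18: dV/dt = 81π cm³/s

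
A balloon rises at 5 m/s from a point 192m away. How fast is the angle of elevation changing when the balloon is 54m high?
0.024133 rad/s

tan(θ) = y/192
sec²(θ) · dθ/dt = (1/192) · dy/dt
dθ/dt = cos²(θ)/192 · 5 = 192/(192² + 54²) · 5
dθ/dt = 0.024133 rad/s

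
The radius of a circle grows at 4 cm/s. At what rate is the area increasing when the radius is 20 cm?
160π cm²/s

A = πr²
dA/dt = 2πr · dr/dt = 2π(20)(4) = 160π cm²/s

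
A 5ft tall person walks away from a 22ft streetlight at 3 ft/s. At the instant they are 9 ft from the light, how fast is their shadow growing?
15/17 ft/s

By similar triangles: 22/(x+s) = 5/s
Solving: s = 5x/17
ds/dt = 5/17 · dx/dt = 5/17 · 3 = 15/17 ft/s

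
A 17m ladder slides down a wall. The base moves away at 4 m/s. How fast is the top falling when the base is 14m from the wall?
56√93/93 ≈ 5.807 m/s

x² + y² = 17²
2x·dx/dt + 2y·dy/dt = 0
dy/dt = -x/y · dx/dt = -14/√93 · 4 = -56√93/93 m/s
The top is descending at 56√93/93 ≈ 5.807 m/s.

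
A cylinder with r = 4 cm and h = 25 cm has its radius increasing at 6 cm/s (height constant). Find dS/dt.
396π cm²/s

S = 2πrh + 2πr² (lateral + bases)
dS/dt = (2πh + 4πr)·dr/dt = (2π·25 + 4π·4)·6
= 396π cm²/s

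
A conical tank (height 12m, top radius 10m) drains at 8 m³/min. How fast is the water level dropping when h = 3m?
32/(25π) ≈ 0.4074 m/min

r/h = 10/12, so r = (5/6)h
V = (1/3)πr²h = (1/3)π((5/6)h)²h = (25/108)πh³
dV/dh = (25/36)πh²
dh/dt = (dV/dt)/(dV/dh) = -8/((25/36)π·3²) = -32/(25π) m/min
The level is dropping at 32/(25π) ≈ 0.4074 m/min.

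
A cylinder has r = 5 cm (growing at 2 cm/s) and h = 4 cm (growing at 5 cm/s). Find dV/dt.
205π cm³/s

V = πr²h
dV/dt = 2πrh·dr/dt + πr²·dh/dt
= 2π(5)(4)(2) + π(5)²(5)
= 205π cm³/s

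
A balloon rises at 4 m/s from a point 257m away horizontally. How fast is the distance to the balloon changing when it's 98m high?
392√75653/75653 ≈ 1.425 m/s

z² = 257² + y²
z = √(257² + 98²) = √75653
dz/dt = y/z · dy/dt = 98/√75653 · 4 = 392√75653/75653 ≈ 1.425 m/s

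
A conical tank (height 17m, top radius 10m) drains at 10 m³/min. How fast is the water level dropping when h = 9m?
289/(810π) ≈ 0.1136 m/min

r/h = 10/17, so r = (10/17)h
V = (1/3)πr²h = (1/3)π((10/17)h)²h = (100/867)πh³
dV/dh = (100/289)πh²
dh/dt = (dV/dt)/(dV/dh) = -10/((100/289)π·9²) = -289/(810π) m/min
The level is dropping at 289/(810π) ≈ 0.1136 m/min.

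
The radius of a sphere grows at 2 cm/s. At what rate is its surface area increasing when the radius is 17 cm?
272π cm²/s

S = 4πr²
dS/dt = dS/dr · dr/dt = 8πr · 2
At r = 17: dS/dt = 272π cm²/s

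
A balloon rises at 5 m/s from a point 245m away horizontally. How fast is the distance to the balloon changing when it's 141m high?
705√79906/79906 ≈ 2.494 m/s

z² = 245² + y²
z = √(245² + 141²) = √79906
dz/dt = y/z · dy/dt = 141/√79906 · 5 = 705√79906/79906 ≈ 2.494 m/s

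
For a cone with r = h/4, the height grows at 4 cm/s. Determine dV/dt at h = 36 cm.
324π cm³/s

V = (1/3)π(h/4)²h = πh³/48
dV/dt = πh²/16 · 4
At h = 36: dV/dt = 324π cm³/s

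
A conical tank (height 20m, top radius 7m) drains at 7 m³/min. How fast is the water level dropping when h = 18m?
100/(567π) ≈ 0.05614 m/min

r/h = 7/20, so r = (7/20)h
V = (1/3)πr²h = (1/3)π((7/20)h)²h = (49/1200)πh³
dV/dh = (49/400)πh²
dh/dt = (dV/dt)/(dV/dh) = -7/((49/400)π·18²) = -100/(567π) m/min
The level is dropping at 100/(567π) ≈ 0.05614 m/min.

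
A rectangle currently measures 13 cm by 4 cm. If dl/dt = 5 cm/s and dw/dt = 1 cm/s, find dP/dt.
12 cm/s

P = 2(l + w)
dP/dt = 2(dl/dt + dw/dt) = 2(5 + 1) = 12 cm/s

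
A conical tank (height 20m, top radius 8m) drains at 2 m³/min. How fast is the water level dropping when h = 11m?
25/(242π) ≈ 0.03288 m/min

r/h = 8/20, so r = (2/5)h
V = (1/3)πr²h = (1/3)π((2/5)h)²h = (4/75)πh³
dV/dh = (4/25)πh²
dh/dt = (dV/dt)/(dV/dh) = -2/((4/25)π·11²) = -25/(242π) m/min
The level is dropping at 25/(242π) ≈ 0.03288 m/min.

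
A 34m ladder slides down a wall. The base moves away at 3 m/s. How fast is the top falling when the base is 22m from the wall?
11√42/28 ≈ 2.546 m/s

x² + y² = 34²
2x·dx/dt + 2y·dy/dt = 0
dy/dt = -x/y · dx/dt = -22/(4√42) · 3 = -11√42/28 m/s
The top is descending at 11√42/28 ≈ 2.546 m/s.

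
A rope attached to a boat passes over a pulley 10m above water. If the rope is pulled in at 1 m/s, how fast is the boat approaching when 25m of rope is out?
5√21/21 ≈ 1.091 m/s

rope² = x² + 10²
x = √(25² - 10²) = 5√21
dx/dt = (rope/x) · d(rope)/dt = (25/(5√21)) · (-1) = -5√21/21 m/s
The boat approaches at 5√21/21 ≈ 1.091 m/s.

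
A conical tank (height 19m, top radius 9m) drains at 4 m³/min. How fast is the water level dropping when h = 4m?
361/(324π) ≈ 0.3547 m/min

r/h = 9/19, so r = (9/19)h
V = (1/3)πr²h = (1/3)π((9/19)h)²h = (27/361)πh³
dV/dh = (81/361)πh²
dh/dt = (dV/dt)/(dV/dh) = -4/((81/361)π·4²) = -361/(324π) m/min
The level is dropping at 361/(324π) ≈ 0.3547 m/min.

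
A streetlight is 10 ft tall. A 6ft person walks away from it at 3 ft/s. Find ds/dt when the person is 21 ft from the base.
9/2 ft/s

By similar triangles: 10/(x+s) = 6/s
Solving: s = 6x/4
ds/dt = 6/4 · dx/dt = 3/2 · 3 = 9/2 ft/s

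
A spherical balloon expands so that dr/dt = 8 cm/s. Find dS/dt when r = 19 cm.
1216π cm²/s

S = 4πr²
dS/dt = dS/dr · dr/dt = 8πr · 8
At r = 19: dS/dt = 1216π cm²/s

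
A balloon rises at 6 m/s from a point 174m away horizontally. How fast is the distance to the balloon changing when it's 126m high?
63√1282/641 ≈ 3.519 m/s

z² = 174² + y²
z = √(174² + 126²) = 6√1282
dz/dt = y/z · dy/dt = 126/(6√1282) · 6 = 63√1282/641 ≈ 3.519 m/s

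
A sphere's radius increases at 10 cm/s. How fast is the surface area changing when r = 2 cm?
160π cm²/s

S = 4πr²
dS/dt = dS/dr · dr/dt = 8πr · 10
At r = 2: dS/dt = 160π cm²/s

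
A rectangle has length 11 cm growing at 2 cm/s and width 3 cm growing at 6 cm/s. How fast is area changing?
72 cm²/s

A = lw
dA/dt = w·dl/dt + l·dw/dt = 3·2 + 11·6 = 72 cm²/s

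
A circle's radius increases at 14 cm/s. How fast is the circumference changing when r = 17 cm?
28π cm/s

C = 2πr
dC/dt = 2π · dr/dt = 2π · 14 = 28π cm/s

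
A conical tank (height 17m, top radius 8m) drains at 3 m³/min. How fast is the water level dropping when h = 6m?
289/(768π) ≈ 0.1198 m/min

r/h = 8/17, so r = (8/17)h
V = (1/3)πr²h = (1/3)π((8/17)h)²h = (64/867)πh³
dV/dh = (64/289)πh²
dh/dt = (dV/dt)/(dV/dh) = -3/((64/289)π·6²) = -289/(768π) m/min
The level is dropping at 289/(768π) ≈ 0.1198 m/min.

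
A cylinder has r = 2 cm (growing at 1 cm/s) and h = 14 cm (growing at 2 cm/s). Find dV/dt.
64π cm³/s

V = πr²h
dV/dt = 2πrh·dr/dt + πr²·dh/dt
= 2π(2)(14)(1) + π(2)²(2)
= 64π cm³/s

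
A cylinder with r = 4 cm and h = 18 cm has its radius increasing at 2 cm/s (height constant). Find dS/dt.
104π cm²/s

S = 2πrh + 2πr² (lateral + bases)
dS/dt = (2πh + 4πr)·dr/dt = (2π·18 + 4π·4)·2
= 104π cm²/s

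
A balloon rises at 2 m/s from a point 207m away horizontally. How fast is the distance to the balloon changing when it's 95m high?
95√51874/25937 ≈ 0.8342 m/s

z² = 207² + y²
z = √(207² + 95²) = √51874
dz/dt = y/z · dy/dt = 95/√51874 · 2 = 95√51874/25937 ≈ 0.8342 m/s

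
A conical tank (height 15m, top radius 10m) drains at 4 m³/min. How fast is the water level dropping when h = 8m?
9/(64π) ≈ 0.04476 m/min

r/h = 10/15, so r = (2/3)h
V = (1/3)πr²h = (1/3)π((2/3)h)²h = (4/27)πh³
dV/dh = (4/9)πh²
dh/dt = (dV/dt)/(dV/dh) = -4/((4/9)π·8²) = -9/(64π) m/min
The level is dropping at 9/(64π) ≈ 0.04476 m/min.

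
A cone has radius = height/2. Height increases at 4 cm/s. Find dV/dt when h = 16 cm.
256π cm³/s

V = (1/3)π(h/2)²h = πh³/12
dV/dt = πh²/4 · 4
At h = 16: dV/dt = 256π cm³/s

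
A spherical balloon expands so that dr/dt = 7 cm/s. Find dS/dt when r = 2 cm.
112π cm²/s

S = 4πr²
dS/dt = dS/dr · dr/dt = 8πr · 7
At r = 2: dS/dt = 112π cm²/s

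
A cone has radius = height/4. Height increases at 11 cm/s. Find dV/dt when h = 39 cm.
16731π/16 cm³/s

V = (1/3)π(h/4)²h = πh³/48
dV/dt = πh²/16 · 11
At h = 39: dV/dt = 16731π/16 cm³/s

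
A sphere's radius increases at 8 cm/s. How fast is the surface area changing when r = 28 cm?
1792π cm²/s

S = 4πr²
dS/dt = dS/dr · dr/dt = 8πr · 8
At r = 28: dS/dt = 1792π cm²/s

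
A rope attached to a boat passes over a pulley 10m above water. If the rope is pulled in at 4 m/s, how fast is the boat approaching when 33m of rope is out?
132√989/989 ≈ 4.197 m/s

rope² = x² + 10²
x = √(33² - 10²) = √989
dx/dt = (rope/x) · d(rope)/dt = (33/√989) · (-4) = -132√989/989 m/s
The boat approaches at 132√989/989 ≈ 4.197 m/s.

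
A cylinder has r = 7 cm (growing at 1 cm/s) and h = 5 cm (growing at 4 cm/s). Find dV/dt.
266π cm³/s

V = πr²h
dV/dt = 2πrh·dr/dt + πr²·dh/dt
= 2π(7)(5)(1) + π(7)²(4)
= 266π cm³/s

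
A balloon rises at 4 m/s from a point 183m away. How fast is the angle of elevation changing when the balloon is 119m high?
0.015362 rad/s

tan(θ) = y/183
sec²(θ) · dθ/dt = (1/183) · dy/dt
dθ/dt = cos²(θ)/183 · 4 = 183/(183² + 119²) · 4
dθ/dt = 0.015362 rad/s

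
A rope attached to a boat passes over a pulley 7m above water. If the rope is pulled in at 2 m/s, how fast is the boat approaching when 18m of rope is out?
36√11/55 ≈ 2.171 m/s

rope² = x² + 7²
x = √(18² - 7²) = 5√11
dx/dt = (rope/x) · d(rope)/dt = (18/(5√11)) · (-2) = -36√11/55 m/s
The boat approaches at 36√11/55 ≈ 2.171 m/s.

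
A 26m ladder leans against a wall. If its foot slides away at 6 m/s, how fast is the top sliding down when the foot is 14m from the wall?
7√30/10 ≈ 3.834 m/s

x² + y² = 26²
2x·dx/dt + 2y·dy/dt = 0
dy/dt = -x/y · dx/dt = -14/(4√30) · 6 = -7√30/10 m/s
The top is descending at 7√30/10 ≈ 3.834 m/s.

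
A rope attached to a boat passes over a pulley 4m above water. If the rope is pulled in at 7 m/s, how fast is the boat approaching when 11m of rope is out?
11√105/15 ≈ 7.514 m/s

rope² = x² + 4²
x = √(11² - 4²) = √105
dx/dt = (rope/x) · d(rope)/dt = (11/√105) · (-7) = -11√105/15 m/s
The boat approaches at 11√105/15 ≈ 7.514 m/s.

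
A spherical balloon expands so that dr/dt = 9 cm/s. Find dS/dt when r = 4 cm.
288π cm²/s

S = 4πr²
dS/dt = dS/dr · dr/dt = 8πr · 9
At r = 4: dS/dt = 288π cm²/s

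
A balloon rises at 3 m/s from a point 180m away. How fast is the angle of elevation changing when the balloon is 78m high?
0.014032 rad/s

tan(θ) = y/180
sec²(θ) · dθ/dt = (1/180) · dy/dt
dθ/dt = cos²(θ)/180 · 3 = 180/(180² + 78²) · 3
dθ/dt = 0.014032 rad/s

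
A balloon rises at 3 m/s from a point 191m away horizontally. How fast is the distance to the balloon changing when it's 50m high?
150√38981/38981 ≈ 0.7597 m/s

z² = 191² + y²
z = √(191² + 50²) = √38981
dz/dt = y/z · dy/dt = 50/√38981 · 3 = 150√38981/38981 ≈ 0.7597 m/s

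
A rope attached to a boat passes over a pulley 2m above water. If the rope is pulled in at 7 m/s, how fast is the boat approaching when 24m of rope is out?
84√143/143 ≈ 7.024 m/s

rope² = x² + 2²
x = √(24² - 2²) = 2√143
dx/dt = (rope/x) · d(rope)/dt = (24/(2√143)) · (-7) = -84√143/143 m/s
The boat approaches at 84√143/143 ≈ 7.024 m/s.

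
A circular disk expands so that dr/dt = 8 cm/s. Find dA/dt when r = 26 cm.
416π cm²/s

A = πr²
dA/dt = 2πr · dr/dt = 2π(26)(8) = 416π cm²/s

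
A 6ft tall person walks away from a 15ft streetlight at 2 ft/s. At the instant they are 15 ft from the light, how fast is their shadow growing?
4/3 ft/s

By similar triangles: 15/(x+s) = 6/s
Solving: s = 6x/9
ds/dt = 6/9 · dx/dt = 2/3 · 2 = 4/3 ft/s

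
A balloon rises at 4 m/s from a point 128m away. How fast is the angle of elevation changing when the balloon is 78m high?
0.022788 rad/s

tan(θ) = y/128
sec²(θ) · dθ/dt = (1/128) · dy/dt
dθ/dt = cos²(θ)/128 · 4 = 128/(128² + 78²) · 4
dθ/dt = 0.022788 rad/s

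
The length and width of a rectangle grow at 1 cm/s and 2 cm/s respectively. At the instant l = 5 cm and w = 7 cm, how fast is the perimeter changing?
6 cm/s

P = 2(l + w)
dP/dt = 2(dl/dt + dw/dt) = 2(1 + 2) = 6 cm/s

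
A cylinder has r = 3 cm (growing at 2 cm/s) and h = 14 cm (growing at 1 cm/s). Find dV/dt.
177π cm³/s

V = πr²h
dV/dt = 2πrh·dr/dt + πr²·dh/dt
= 2π(3)(14)(2) + π(3)²(1)
= 177π cm³/s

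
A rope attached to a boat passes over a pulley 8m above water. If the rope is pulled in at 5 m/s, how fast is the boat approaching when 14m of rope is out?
35√33/33 ≈ 6.093 m/s

rope² = x² + 8²
x = √(14² - 8²) = 2√33
dx/dt = (rope/x) · d(rope)/dt = (14/(2√33)) · (-5) = -35√33/33 m/s
The boat approaches at 35√33/33 ≈ 6.093 m/s.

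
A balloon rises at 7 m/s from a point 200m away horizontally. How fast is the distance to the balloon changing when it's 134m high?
469√14489/14489 ≈ 3.896 m/s

z² = 200² + y²
z = √(200² + 134²) = 2√14489
dz/dt = y/z · dy/dt = 134/(2√14489) · 7 = 469√14489/14489 ≈ 3.896 m/s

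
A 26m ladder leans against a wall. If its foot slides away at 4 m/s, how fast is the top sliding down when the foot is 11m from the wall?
44√555/555 ≈ 1.868 m/s

x² + y² = 26²
2x·dx/dt + 2y·dy/dt = 0
dy/dt = -x/y · dx/dt = -11/√555 · 4 = -44√555/555 m/s
The top is descending at 44√555/555 ≈ 1.868 m/s.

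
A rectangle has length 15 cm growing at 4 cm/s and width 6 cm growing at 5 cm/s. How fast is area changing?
99 cm²/s

A = lw
dA/dt = w·dl/dt + l·dw/dt = 6·4 + 15·5 = 99 cm²/s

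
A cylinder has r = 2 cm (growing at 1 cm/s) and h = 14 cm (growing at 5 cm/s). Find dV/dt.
76π cm³/s

V = πr²h
dV/dt = 2πrh·dr/dt + πr²·dh/dt
= 2π(2)(14)(1) + π(2)²(5)
= 76π cm³/s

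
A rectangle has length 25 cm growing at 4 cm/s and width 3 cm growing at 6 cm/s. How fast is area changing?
162 cm²/s

A = lw
dA/dt = w·dl/dt + l·dw/dt = 3·4 + 25·6 = 162 cm²/s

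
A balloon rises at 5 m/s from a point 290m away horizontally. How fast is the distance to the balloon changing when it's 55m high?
11√3485/697 ≈ 0.9317 m/s

z² = 290² + y²
z = √(290² + 55²) = 5√3485
dz/dt = y/z · dy/dt = 55/(5√3485) · 5 = 11√3485/697 ≈ 0.9317 m/s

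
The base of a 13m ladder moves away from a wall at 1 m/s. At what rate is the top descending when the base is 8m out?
8√105/105 ≈ 0.7807 m/s

x² + y² = 13²
2x·dx/dt + 2y·dy/dt = 0
dy/dt = -x/y · dx/dt = -8/√105 · 1 = -8√105/105 m/s
The top is descending at 8√105/105 ≈ 0.7807 m/s.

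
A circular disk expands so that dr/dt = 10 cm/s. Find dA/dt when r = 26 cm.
520π cm²/s

A = πr²
dA/dt = 2πr · dr/dt = 2π(26)(10) = 520π cm²/s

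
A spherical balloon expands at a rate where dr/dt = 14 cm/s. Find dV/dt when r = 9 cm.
4536π cm³/s

V = (4/3)πr³
dV/dt = dV/dr · dr/dt = 4πr² · 14
At r = 9: dV/dt = 4536π cm³/s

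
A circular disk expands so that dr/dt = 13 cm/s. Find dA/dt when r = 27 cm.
702π cm²/s

A = πr²
dA/dt = 2πr · dr/dt = 2π(27)(13) = 702π cm²/s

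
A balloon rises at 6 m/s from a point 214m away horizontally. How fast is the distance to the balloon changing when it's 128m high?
384√15545/15545 ≈ 3.08 m/s

z² = 214² + y²
z = √(214² + 128²) = 2√15545
dz/dt = y/z · dy/dt = 128/(2√15545) · 6 = 384√15545/15545 ≈ 3.08 m/s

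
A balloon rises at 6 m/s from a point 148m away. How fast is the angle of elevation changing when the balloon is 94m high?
0.028887 rad/s

tan(θ) = y/148
sec²(θ) · dθ/dt = (1/148) · dy/dt
dθ/dt = cos²(θ)/148 · 6 = 148/(148² + 94²) · 6
dθ/dt = 0.028887 rad/s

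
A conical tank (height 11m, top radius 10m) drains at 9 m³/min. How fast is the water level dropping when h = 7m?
1089/(4900π) ≈ 0.07074 m/min

r/h = 10/11, so r = (10/11)h
V = (1/3)πr²h = (1/3)π((10/11)h)²h = (100/363)πh³
dV/dh = (100/121)πh²
dh/dt = (dV/dt)/(dV/dh) = -9/((100/121)π·7²) = -1089/(4900π) m/min
The level is dropping at 1089/(4900π) ≈ 0.07074 m/min.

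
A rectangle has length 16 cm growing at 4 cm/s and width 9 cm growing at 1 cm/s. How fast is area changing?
52 cm²/s

A = lw
dA/dt = w·dl/dt + l·dw/dt = 9·4 + 16·1 = 52 cm²/s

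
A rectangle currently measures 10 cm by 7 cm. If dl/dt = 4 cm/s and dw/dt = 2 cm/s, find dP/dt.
12 cm/s

P = 2(l + w)
dP/dt = 2(dl/dt + dw/dt) = 2(4 + 2) = 12 cm/s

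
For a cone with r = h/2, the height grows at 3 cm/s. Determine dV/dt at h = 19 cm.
1083π/4 cm³/s

V = (1/3)π(h/2)²h = πh³/12
dV/dt = πh²/4 · 3
At h = 19: dV/dt = 1083π/4 cm³/s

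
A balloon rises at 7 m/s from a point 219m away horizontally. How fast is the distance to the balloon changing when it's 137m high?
959√66730/66730 ≈ 3.712 m/s

z² = 219² + y²
z = √(219² + 137²) = √66730
dz/dt = y/z · dy/dt = 137/√66730 · 7 = 959√66730/66730 ≈ 3.712 m/s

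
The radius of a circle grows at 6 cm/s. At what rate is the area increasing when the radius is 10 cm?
120π cm²/s

A = πr²
dA/dt = 2πr · dr/dt = 2π(10)(6) = 120π cm²/s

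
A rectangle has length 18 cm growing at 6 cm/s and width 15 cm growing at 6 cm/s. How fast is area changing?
198 cm²/s

A = lw
dA/dt = w·dl/dt + l·dw/dt = 15·6 + 18·6 = 198 cm²/s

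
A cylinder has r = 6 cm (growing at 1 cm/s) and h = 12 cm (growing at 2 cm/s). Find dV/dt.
216π cm³/s

V = πr²h
dV/dt = 2πrh·dr/dt + πr²·dh/dt
= 2π(6)(12)(1) + π(6)²(2)
= 216π cm³/s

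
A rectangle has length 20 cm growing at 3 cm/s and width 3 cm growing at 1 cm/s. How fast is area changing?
29 cm²/s

A = lw
dA/dt = w·dl/dt + l·dw/dt = 3·3 + 20·1 = 29 cm²/s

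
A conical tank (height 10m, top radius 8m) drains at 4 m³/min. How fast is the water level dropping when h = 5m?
1/(4π) ≈ 0.07958 m/min

r/h = 8/10, so r = (4/5)h
V = (1/3)πr²h = (1/3)π((4/5)h)²h = (16/75)πh³
dV/dh = (16/25)πh²
dh/dt = (dV/dt)/(dV/dh) = -4/((16/25)π·5²) = -1/(4π) m/min
The level is dropping at 1/(4π) ≈ 0.07958 m/min.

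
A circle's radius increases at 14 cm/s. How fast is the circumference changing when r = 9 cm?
28π cm/s

C = 2πr
dC/dt = 2π · dr/dt = 2π · 14 = 28π cm/s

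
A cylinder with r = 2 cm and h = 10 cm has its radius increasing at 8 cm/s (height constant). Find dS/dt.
224π cm²/s

S = 2πrh + 2πr² (lateral + bases)
dS/dt = (2πh + 4πr)·dr/dt = (2π·10 + 4π·2)·8
= 224π cm²/s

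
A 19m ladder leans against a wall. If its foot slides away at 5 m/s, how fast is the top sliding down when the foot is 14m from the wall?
14√165/33 ≈ 5.449 m/s

x² + y² = 19²
2x·dx/dt + 2y·dy/dt = 0
dy/dt = -x/y · dx/dt = -14/√165 · 5 = -14√165/33 m/s
The top is descending at 14√165/33 ≈ 5.449 m/s.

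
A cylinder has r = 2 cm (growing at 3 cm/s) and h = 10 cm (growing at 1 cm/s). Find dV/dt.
124π cm³/s

V = πr²h
dV/dt = 2πrh·dr/dt + πr²·dh/dt
= 2π(2)(10)(3) + π(2)²(1)
= 124π cm³/s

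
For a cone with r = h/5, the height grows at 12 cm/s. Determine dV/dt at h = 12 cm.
1728π/25 cm³/s

V = (1/3)π(h/5)²h = πh³/75
dV/dt = πh²/25 · 12
At h = 12: dV/dt = 1728π/25 cm³/s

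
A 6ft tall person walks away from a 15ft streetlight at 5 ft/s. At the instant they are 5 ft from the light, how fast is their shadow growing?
10/3 ft/s

By similar triangles: 15/(x+s) = 6/s
Solving: s = 6x/9
ds/dt = 6/9 · dx/dt = 2/3 · 5 = 10/3 ft/s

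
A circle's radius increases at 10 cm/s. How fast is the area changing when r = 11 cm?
220π cm²/s

A = πr²
dA/dt = 2πr · dr/dt = 2π(11)(10) = 220π cm²/s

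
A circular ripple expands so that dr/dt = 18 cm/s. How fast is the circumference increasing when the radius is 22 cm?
36π cm/s

C = 2πr
dC/dt = 2π · dr/dt = 2π · 18 = 36π cm/s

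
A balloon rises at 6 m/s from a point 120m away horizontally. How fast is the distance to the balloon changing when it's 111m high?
222√2969/2969 ≈ 4.074 m/s

z² = 120² + y²
z = √(120² + 111²) = 3√2969
dz/dt = y/z · dy/dt = 111/(3√2969) · 6 = 222√2969/2969 ≈ 4.074 m/s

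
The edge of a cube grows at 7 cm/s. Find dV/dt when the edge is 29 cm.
17661 cm³/s

V = s³
dV/dt = 3s² · ds/dt = 3·29²·7 = 17661 cm³/s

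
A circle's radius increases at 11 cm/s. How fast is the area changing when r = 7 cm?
154π cm²/s

A = πr²
dA/dt = 2πr · dr/dt = 2π(7)(11) = 154π cm²/s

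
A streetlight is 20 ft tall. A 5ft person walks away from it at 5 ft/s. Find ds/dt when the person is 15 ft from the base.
5/3 ft/s

By similar triangles: 20/(x+s) = 5/s
Solving: s = 5x/15
ds/dt = 5/15 · dx/dt = 1/3 · 5 = 5/3 ft/s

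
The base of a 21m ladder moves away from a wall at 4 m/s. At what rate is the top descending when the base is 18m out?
24√13/13 ≈ 6.656 m/s

x² + y² = 21²
2x·dx/dt + 2y·dy/dt = 0
dy/dt = -x/y · dx/dt = -18/(3√13) · 4 = -24√13/13 m/s
The top is descending at 24√13/13 ≈ 6.656 m/s.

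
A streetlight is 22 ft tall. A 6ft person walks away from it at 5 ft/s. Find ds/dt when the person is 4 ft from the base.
15/8 ft/s

By similar triangles: 22/(x+s) = 6/s
Solving: s = 6x/16
ds/dt = 6/16 · dx/dt = 3/8 · 5 = 15/8 ft/s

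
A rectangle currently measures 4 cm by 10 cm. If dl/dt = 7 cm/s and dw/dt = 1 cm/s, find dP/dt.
16 cm/s

P = 2(l + w)
dP/dt = 2(dl/dt + dw/dt) = 2(7 + 1) = 16 cm/s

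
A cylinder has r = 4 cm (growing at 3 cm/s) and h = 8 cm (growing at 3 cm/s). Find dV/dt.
240π cm³/s

V = πr²h
dV/dt = 2πrh·dr/dt + πr²·dh/dt
= 2π(4)(8)(3) + π(4)²(3)
= 240π cm³/s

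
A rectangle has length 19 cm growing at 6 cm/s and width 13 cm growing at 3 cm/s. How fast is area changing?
135 cm²/s

A = lw
dA/dt = w·dl/dt + l·dw/dt = 13·6 + 19·3 = 135 cm²/s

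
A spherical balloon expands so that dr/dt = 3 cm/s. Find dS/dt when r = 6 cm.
144π cm²/s

S = 4πr²
dS/dt = dS/dr · dr/dt = 8πr · 3
At r = 6: dS/dt = 144π cm²/s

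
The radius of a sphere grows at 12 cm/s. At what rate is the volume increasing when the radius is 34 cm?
55488π cm³/s

V = (4/3)πr³
dV/dt = dV/dr · dr/dt = 4πr² · 12
At r = 34: dV/dt = 55488π cm³/s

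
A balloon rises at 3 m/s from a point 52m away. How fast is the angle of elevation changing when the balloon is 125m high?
0.008511 rad/s

tan(θ) = y/52
sec²(θ) · dθ/dt = (1/52) · dy/dt
dθ/dt = cos²(θ)/52 · 3 = 52/(52² + 125²) · 3
dθ/dt = 0.008511 rad/s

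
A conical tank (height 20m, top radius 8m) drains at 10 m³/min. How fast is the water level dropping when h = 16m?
125/(512π) ≈ 0.07771 m/min

r/h = 8/20, so r = (2/5)h
V = (1/3)πr²h = (1/3)π((2/5)h)²h = (4/75)πh³
dV/dh = (4/25)πh²
dh/dt = (dV/dt)/(dV/dh) = -10/((4/25)π·16²) = -125/(512π) m/min
The level is dropping at 125/(512π) ≈ 0.07771 m/min.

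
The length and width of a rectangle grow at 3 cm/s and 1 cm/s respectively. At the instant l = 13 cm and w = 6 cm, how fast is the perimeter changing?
8 cm/s

P = 2(l + w)
dP/dt = 2(dl/dt + dw/dt) = 2(3 + 1) = 8 cm/s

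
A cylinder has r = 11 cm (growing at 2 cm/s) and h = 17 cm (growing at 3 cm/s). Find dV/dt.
1111π cm³/s

V = πr²h
dV/dt = 2πrh·dr/dt + πr²·dh/dt
= 2π(11)(17)(2) + π(11)²(3)
= 1111π cm³/s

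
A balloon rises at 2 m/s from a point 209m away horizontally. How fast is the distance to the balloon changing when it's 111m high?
111√56002/28001 ≈ 0.9381 m/s

z² = 209² + y²
z = √(209² + 111²) = √56002
dz/dt = y/z · dy/dt = 111/√56002 · 2 = 111√56002/28001 ≈ 0.9381 m/s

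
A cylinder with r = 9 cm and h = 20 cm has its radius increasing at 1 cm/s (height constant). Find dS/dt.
76π cm²/s

S = 2πrh + 2πr² (lateral + bases)
dS/dt = (2πh + 4πr)·dr/dt = (2π·20 + 4π·9)·1
= 76π cm²/s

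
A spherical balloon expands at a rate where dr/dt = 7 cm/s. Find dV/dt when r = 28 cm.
21952π cm³/s

V = (4/3)πr³
dV/dt = dV/dr · dr/dt = 4πr² · 7
At r = 28: dV/dt = 21952π cm³/s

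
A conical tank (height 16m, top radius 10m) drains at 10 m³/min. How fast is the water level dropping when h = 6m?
32/(45π) ≈ 0.2264 m/min

r/h = 10/16, so r = (5/8)h
V = (1/3)πr²h = (1/3)π((5/8)h)²h = (25/192)πh³
dV/dh = (25/64)πh²
dh/dt = (dV/dt)/(dV/dh) = -10/((25/64)π·6²) = -32/(45π) m/min
The level is dropping at 32/(45π) ≈ 0.2264 m/min.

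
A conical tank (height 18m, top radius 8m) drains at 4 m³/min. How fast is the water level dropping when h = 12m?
9/(64π) ≈ 0.04476 m/min

r/h = 8/18, so r = (4/9)h
V = (1/3)πr²h = (1/3)π((4/9)h)²h = (16/243)πh³
dV/dh = (16/81)πh²
dh/dt = (dV/dt)/(dV/dh) = -4/((16/81)π·12²) = -9/(64π) m/min
The level is dropping at 9/(64π) ≈ 0.04476 m/min.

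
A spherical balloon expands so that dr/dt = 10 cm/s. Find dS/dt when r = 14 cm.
1120π cm²/s

S = 4πr²
dS/dt = dS/dr · dr/dt = 8πr · 10
At r = 14: dS/dt = 1120π cm²/s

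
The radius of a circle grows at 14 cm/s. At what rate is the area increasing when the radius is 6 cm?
168π cm²/s

A = πr²
dA/dt = 2πr · dr/dt = 2π(6)(14) = 168π cm²/s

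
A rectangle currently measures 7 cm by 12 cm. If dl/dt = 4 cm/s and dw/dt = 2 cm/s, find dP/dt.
12 cm/s

P = 2(l + w)
dP/dt = 2(dl/dt + dw/dt) = 2(4 + 2) = 12 cm/s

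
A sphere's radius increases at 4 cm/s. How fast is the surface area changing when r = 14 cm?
448π cm²/s

S = 4πr²
dS/dt = dS/dr · dr/dt = 8πr · 4
At r = 14: dS/dt = 448π cm²/s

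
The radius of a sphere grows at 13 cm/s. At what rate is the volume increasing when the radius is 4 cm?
832π cm³/s

V = (4/3)πr³
dV/dt = dV/dr · dr/dt = 4πr² · 13
At r = 4: dV/dt = 832π cm³/s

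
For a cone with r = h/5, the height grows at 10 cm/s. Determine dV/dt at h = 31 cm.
1922π/5 cm³/s

V = (1/3)π(h/5)²h = πh³/75
dV/dt = πh²/25 · 10
At h = 31: dV/dt = 1922π/5 cm³/s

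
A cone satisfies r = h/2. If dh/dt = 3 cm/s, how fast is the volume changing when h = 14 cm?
147π cm³/s

V = (1/3)π(h/2)²h = πh³/12
dV/dt = πh²/4 · 3
At h = 14: dV/dt = 147π cm³/s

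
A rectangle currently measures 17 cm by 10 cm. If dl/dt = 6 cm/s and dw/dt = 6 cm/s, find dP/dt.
24 cm/s

P = 2(l + w)
dP/dt = 2(dl/dt + dw/dt) = 2(6 + 6) = 24 cm/s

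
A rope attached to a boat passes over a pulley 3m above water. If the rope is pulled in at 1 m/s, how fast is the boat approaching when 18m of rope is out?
6√35/35 ≈ 1.014 m/s

rope² = x² + 3²
x = √(18² - 3²) = 3√35
dx/dt = (rope/x) · d(rope)/dt = (18/(3√35)) · (-1) = -6√35/35 m/s
The boat approaches at 6√35/35 ≈ 1.014 m/s.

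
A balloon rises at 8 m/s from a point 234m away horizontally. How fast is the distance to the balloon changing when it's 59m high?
472√58237/58237 ≈ 1.956 m/s

z² = 234² + y²
z = √(234² + 59²) = √58237
dz/dt = y/z · dy/dt = 59/√58237 · 8 = 472√58237/58237 ≈ 1.956 m/s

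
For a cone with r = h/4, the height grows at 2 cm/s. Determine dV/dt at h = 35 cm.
1225π/8 cm³/s

V = (1/3)π(h/4)²h = πh³/48
dV/dt = πh²/16 · 2
At h = 35: dV/dt = 1225π/8 cm³/s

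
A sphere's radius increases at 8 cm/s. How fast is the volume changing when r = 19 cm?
11552π cm³/s

V = (4/3)πr³
dV/dt = dV/dr · dr/dt = 4πr² · 8
At r = 19: dV/dt = 11552π cm³/s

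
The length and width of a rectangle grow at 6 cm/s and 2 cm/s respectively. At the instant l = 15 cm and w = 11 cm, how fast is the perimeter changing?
16 cm/s

P = 2(l + w)
dP/dt = 2(dl/dt + dw/dt) = 2(6 + 2) = 16 cm/s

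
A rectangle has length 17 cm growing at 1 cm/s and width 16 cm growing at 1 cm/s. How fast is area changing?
33 cm²/s

A = lw
dA/dt = w·dl/dt + l·dw/dt = 16·1 + 17·1 = 33 cm²/s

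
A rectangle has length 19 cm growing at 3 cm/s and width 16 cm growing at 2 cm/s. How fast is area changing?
86 cm²/s

A = lw
dA/dt = w·dl/dt + l·dw/dt = 16·3 + 19·2 = 86 cm²/s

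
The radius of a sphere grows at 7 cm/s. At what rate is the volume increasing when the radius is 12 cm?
4032π cm³/s

V = (4/3)πr³
dV/dt = dV/dr · dr/dt = 4πr² · 7
At r = 12: dV/dt = 4032π cm³/s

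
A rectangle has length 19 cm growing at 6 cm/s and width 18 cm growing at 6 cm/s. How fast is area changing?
222 cm²/s

A = lw
dA/dt = w·dl/dt + l·dw/dt = 18·6 + 19·6 = 222 cm²/s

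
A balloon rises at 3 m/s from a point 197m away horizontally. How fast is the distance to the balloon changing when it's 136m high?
408√57305/57305 ≈ 1.704 m/s

z² = 197² + y²
z = √(197² + 136²) = √57305
dz/dt = y/z · dy/dt = 136/√57305 · 3 = 408√57305/57305 ≈ 1.704 m/s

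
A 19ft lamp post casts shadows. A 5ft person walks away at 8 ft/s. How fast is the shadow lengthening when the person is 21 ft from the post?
20/7 ft/s

By similar triangles: 19/(x+s) = 5/s
Solving: s = 5x/14
ds/dt = 5/14 · dx/dt = 5/14 · 8 = 20/7 ft/s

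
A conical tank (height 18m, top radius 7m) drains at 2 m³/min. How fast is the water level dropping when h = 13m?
648/(8281π) ≈ 0.02491 m/min

r/h = 7/18, so r = (7/18)h
V = (1/3)πr²h = (1/3)π((7/18)h)²h = (49/972)πh³
dV/dh = (49/324)πh²
dh/dt = (dV/dt)/(dV/dh) = -2/((49/324)π·13²) = -648/(8281π) m/min
The level is dropping at 648/(8281π) ≈ 0.02491 m/min.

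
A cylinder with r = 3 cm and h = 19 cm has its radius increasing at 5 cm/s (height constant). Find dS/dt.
250π cm²/s

S = 2πrh + 2πr² (lateral + bases)
dS/dt = (2πh + 4πr)·dr/dt = (2π·19 + 4π·3)·5
= 250π cm²/s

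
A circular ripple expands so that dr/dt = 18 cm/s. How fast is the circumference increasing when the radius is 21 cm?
36π cm/s

C = 2πr
dC/dt = 2π · dr/dt = 2π · 18 = 36π cm/s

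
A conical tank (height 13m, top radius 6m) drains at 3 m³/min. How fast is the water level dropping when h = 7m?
169/(588π) ≈ 0.09149 m/min

r/h = 6/13, so r = (6/13)h
V = (1/3)πr²h = (1/3)π((6/13)h)²h = (12/169)πh³
dV/dh = (36/169)πh²
dh/dt = (dV/dt)/(dV/dh) = -3/((36/169)π·7²) = -169/(588π) m/min
The level is dropping at 169/(588π) ≈ 0.09149 m/min.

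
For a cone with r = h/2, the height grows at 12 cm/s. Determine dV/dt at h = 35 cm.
3675π cm³/s

V = (1/3)π(h/2)²h = πh³/12
dV/dt = πh²/4 · 12
At h = 35: dV/dt = 3675π cm³/s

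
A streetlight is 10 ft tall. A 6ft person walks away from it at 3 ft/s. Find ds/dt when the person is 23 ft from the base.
9/2 ft/s

By similar triangles: 10/(x+s) = 6/s
Solving: s = 6x/4
ds/dt = 6/4 · dx/dt = 3/2 · 3 = 9/2 ft/s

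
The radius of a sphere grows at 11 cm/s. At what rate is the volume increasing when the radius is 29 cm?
37004π cm³/s

V = (4/3)πr³
dV/dt = dV/dr · dr/dt = 4πr² · 11
At r = 29: dV/dt = 37004π cm³/s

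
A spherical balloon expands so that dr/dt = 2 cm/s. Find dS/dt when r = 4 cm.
64π cm²/s

S = 4πr²
dS/dt = dS/dr · dr/dt = 8πr · 2
At r = 4: dS/dt = 64π cm²/s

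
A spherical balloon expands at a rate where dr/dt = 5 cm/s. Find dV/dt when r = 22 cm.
9680π cm³/s

V = (4/3)πr³
dV/dt = dV/dr · dr/dt = 4πr² · 5
At r = 22: dV/dt = 9680π cm³/s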